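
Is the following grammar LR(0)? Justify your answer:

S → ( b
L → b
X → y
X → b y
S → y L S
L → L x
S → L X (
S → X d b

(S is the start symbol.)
Augment with S' → S and build the canonical LR(0) collection (I0 = CLOSURE({[S' → . S]}), then GOTO on every symbol after a dot until no new states appear). It has 19 states:
  I0: { [L → . L x], [L → . b], [S → . ( b], [S → . L X (], [S → . X d b], [S → . y L S], [S' → . S], [X → . b y], [X → . y] }  — shift
  I1: { [S → ( . b] }  — shift
  I2: { [L → L . x], [S → L . X (], [X → . b y], [X → . y] }  — shift
  I3: { [S' → S .] }  — accept
  I4: { [S → X . d b] }  — shift
  I5: { [L → b .], [X → b . y] }  — shift, reduce
  I6: { [L → . L x], [L → . b], [S → y . L S], [X → y .] }  — shift, reduce
  I7: { [L → . L x], [L → . b], [L → L . x], [S → . ( b], [S → . L X (], [S → . X d b], [S → . y L S], [S → y L . S], [X → . b y], [X → . y] }  — shift
  I8: { [L → b .] }  — reduce
  I9: { [S → y L S .] }  — reduce
  I10: { [L → L x .] }  — reduce
  I11: { [X → b y .] }  — reduce
  I12: { [S → X d . b] }  — shift
  I13: { [S → X d b .] }  — reduce
  I14: { [S → L X . (] }  — shift
  I15: { [X → b . y] }  — shift
  I16: { [X → y .] }  — reduce
  I17: { [S → L X ( .] }  — reduce
  I18: { [S → ( b .] }  — reduce

Conflict in state I5:
  Shift-reduce conflict between [L → b .] and [X → b . y]
So the grammar is NOT LR(0).

Answer: No. Shift-reduce conflict between [L → b .] and [X → b . y]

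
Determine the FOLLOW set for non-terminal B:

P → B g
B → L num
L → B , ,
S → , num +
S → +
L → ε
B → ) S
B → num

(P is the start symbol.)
{ ',', 'g' }

In P → B g: B is followed by g, add FIRST(g) \ {ε} = { 'g' }
In L → B , ,: B is followed by ',' ',', add FIRST(',' ',') \ {ε} = { ',' }

Taking the union: FOLLOW(B) = { ',', 'g' }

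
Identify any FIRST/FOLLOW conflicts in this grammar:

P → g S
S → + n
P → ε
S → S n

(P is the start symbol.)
A FIRST/FOLLOW conflict occurs when a non-terminal N has a nullable alternative N → β (β ⇒* ε) and another alternative N → α with FIRST(α) ∩ FOLLOW(N) ≠ ∅: on such a lookahead the parser cannot decide between expanding α and letting N vanish via β.

Nullable non-terminals: P.

P: nullable alternative(s) P → ε; FOLLOW(P) = { $ }
  P → g S: FIRST \ {ε} = { 'g' } — disjoint from FOLLOW(P)
  P → ε: FIRST \ {ε} = { } — this is the only nullable alternative, skip

S has no nullable alternative, so no FIRST/FOLLOW check is needed there.

No FIRST/FOLLOW conflicts found.

Answer: No FIRST/FOLLOW conflicts.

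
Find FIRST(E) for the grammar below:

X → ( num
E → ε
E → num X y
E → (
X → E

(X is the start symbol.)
{ '(', 'num', ε }

To compute FIRST(E), examine every production with E on the left-hand side, reading each right-hand side left to right until a non-nullable symbol is reached.

From E → ε:
  - ε-production, so ε ∈ FIRST(E)
From E → num X y:
  - num is a terminal: add 'num' and stop
From E → (:
  - '(' is a terminal: add '(' and stop

Collecting: FIRST(E) = { '(', 'num', ε }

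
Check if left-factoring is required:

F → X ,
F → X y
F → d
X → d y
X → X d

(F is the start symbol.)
Yes, F has productions with common prefix 'X'

Left-factoring is needed when two productions for the same non-terminal
share a common prefix on the right-hand side.

Productions for F:
  F → X ,
  F → X y
  F → d
Productions for X:
  X → d y
  X → X d

Found common prefix 'X' in productions for F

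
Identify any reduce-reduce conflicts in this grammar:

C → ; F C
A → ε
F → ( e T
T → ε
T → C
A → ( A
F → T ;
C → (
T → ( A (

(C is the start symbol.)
Yes — I4: [A → .] vs [C → ( .]; I13: [A → .] vs [C → ( .]

Augment with C' → C and build the canonical LR(0) collection (I0 = CLOSURE({[C' → . C]}), then GOTO on every symbol after a dot until no new states appear). It has 17 states:
  I0: { [C → . (], [C → . ; F C], [C' → . C] }  — shift
  I1: { [C → ( .] }  — reduce
  I2: { [C → . (], [C → . ; F C], [C → ; . F C], [F → . ( e T], [F → . T ;], [T → . ( A (], [T → . C], [T → .] }  — shift, reduce
  I3: { [C' → C .] }  — accept
  I4: { [A → . ( A], [A → .], [C → ( .], [F → ( . e T], [T → ( . A (] }  — shift, 2 reduces
  I5: { [T → C .] }  — reduce
  I6: { [C → . (], [C → . ; F C], [C → ; F . C] }  — shift
  I7: { [F → T . ;] }  — shift
  I8: { [F → T ; .] }  — reduce
  I9: { [C → ; F C .] }  — reduce
  I10: { [A → ( . A], [A → . ( A], [A → .] }  — shift, reduce
  I11: { [T → ( A . (] }  — shift
  I12: { [C → . (], [C → . ; F C], [F → ( e . T], [T → . ( A (], [T → . C], [T → .] }  — shift, reduce
  I13: { [A → . ( A], [A → .], [C → ( .], [T → ( . A (] }  — shift, 2 reduces
  I14: { [F → ( e T .] }  — reduce
  I15: { [T → ( A ( .] }  — reduce
  I16: { [A → ( A .] }  — reduce

I4 contains complete items [A → .], [C → ( .] — reduce-reduce conflict.
I13 contains complete items [A → .], [C → ( .] — reduce-reduce conflict.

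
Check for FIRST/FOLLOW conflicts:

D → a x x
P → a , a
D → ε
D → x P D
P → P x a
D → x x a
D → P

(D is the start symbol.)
A FIRST/FOLLOW conflict occurs when a non-terminal N has a nullable alternative N → β (β ⇒* ε) and another alternative N → α with FIRST(α) ∩ FOLLOW(N) ≠ ∅: on such a lookahead the parser cannot decide between expanding α and letting N vanish via β.

Nullable non-terminals: D.
FIRST sets used below: FIRST(P) = { 'a' }

D: nullable alternative(s) D → ε; FOLLOW(D) = { $ }
  D → a x x: FIRST \ {ε} = { 'a' } — disjoint from FOLLOW(D)
  D → ε: FIRST \ {ε} = { } — this is the only nullable alternative, skip
  D → x P D: FIRST \ {ε} = { 'x' } — disjoint from FOLLOW(D)
  D → x x a: FIRST \ {ε} = { 'x' } — disjoint from FOLLOW(D)
  D → P: FIRST \ {ε} = { 'a' } — disjoint from FOLLOW(D)

P has no nullable alternative, so no FIRST/FOLLOW check is needed there.

No FIRST/FOLLOW conflicts found.

Answer: No FIRST/FOLLOW conflicts.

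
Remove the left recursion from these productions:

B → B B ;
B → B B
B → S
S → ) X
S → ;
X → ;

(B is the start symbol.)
B → S B'
B' → B ; B'
B' → B B'
B' → ε
S → ) X
S → ;
X → ;

B is directly left-recursive. The standard transformation for
  A → A α₁ | ... | A α_m | β₁ | ... | β_n
is
  A  → β₁ A' | ... | β_n A'
  A' → α₁ A' | ... | α_m A' | ε

B → S becomes B → S B'
B → B B ; becomes B' → B ; B'
B → B B becomes B' → B B'
Add B' → ε

Productions for other non-terminals are unchanged:
  S → ) X
  S → ;
  X → ;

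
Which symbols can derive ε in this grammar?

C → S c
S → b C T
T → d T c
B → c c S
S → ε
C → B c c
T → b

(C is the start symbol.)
{ 'S' }

A non-terminal is nullable if it can derive ε (the empty string): either it has an ε-production, or it has a production whose right-hand side consists entirely of nullable non-terminals.

ε-productions: S → ε
So S is immediately nullable.
No further non-terminal can be added: every production for the remaining non-terminals contains a terminal or a non-nullable non-terminal.
Nullable = { 'S' }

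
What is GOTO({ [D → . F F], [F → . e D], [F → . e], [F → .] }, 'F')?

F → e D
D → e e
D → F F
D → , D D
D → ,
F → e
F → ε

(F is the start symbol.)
{ [D → F . F], [F → . e D], [F → . e], [F → .] }

GOTO(I, 'F') = CLOSURE({ [A → αX.β] : [A → α.Xβ] ∈ I, X = 'F' })

Items with dot before 'F', with the dot advanced:
  [D → . F F] → [D → F . F]
Closure of the advanced items:
  [D → F . F] has the dot before F: add [F → . e D], [F → . e], [F → .]

GOTO = { [D → F . F], [F → . e D], [F → . e], [F → .] }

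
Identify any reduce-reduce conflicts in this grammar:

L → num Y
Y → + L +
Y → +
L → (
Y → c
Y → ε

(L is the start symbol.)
Augment with L' → L and build the canonical LR(0) collection (I0 = CLOSURE({[L' → . L]}), then GOTO on every symbol after a dot until no new states appear). It has 9 states:
  I0: { [L → . (], [L → . num Y], [L' → . L] }  — shift
  I1: { [L → ( .] }  — reduce
  I2: { [L' → L .] }  — accept
  I3: { [L → num . Y], [Y → . + L +], [Y → . +], [Y → . c], [Y → .] }  — shift, reduce
  I4: { [L → . (], [L → . num Y], [Y → + . L +], [Y → + .] }  — shift, reduce
  I5: { [L → num Y .] }  — reduce
  I6: { [Y → c .] }  — reduce
  I7: { [Y → + L . +] }  — shift
  I8: { [Y → + L + .] }  — reduce

No state contains more than one complete item.

Answer: No reduce-reduce conflicts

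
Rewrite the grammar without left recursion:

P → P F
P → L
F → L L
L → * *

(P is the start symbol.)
P → L P'
P' → F P'
P' → ε
F → L L
L → * *

P is directly left-recursive. The standard transformation for
  A → A α₁ | ... | A α_m | β₁ | ... | β_n
is
  A  → β₁ A' | ... | β_n A'
  A' → α₁ A' | ... | α_m A' | ε

P → L becomes P → L P'
P → P F becomes P' → F P'
Add P' → ε

Productions for other non-terminals are unchanged:
  F → L L
  L → * *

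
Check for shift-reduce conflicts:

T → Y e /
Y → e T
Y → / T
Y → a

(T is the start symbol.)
No shift-reduce conflicts

Augment with T' → T and build the canonical LR(0) collection (I0 = CLOSURE({[T' → . T]}), then GOTO on every symbol after a dot until no new states appear). It has 10 states:
  I0: { [T → . Y e /], [T' → . T], [Y → . / T], [Y → . a], [Y → . e T] }  — shift
  I1: { [T → . Y e /], [Y → . / T], [Y → . a], [Y → . e T], [Y → / . T] }  — shift
  I2: { [T' → T .] }  — accept
  I3: { [T → Y . e /] }  — shift
  I4: { [Y → a .] }  — reduce
  I5: { [T → . Y e /], [Y → . / T], [Y → . a], [Y → . e T], [Y → e . T] }  — shift
  I6: { [Y → e T .] }  — reduce
  I7: { [T → Y e . /] }  — shift
  I8: { [T → Y e / .] }  — reduce
  I9: { [Y → / T .] }  — reduce

No state contains both a complete item and a shift item.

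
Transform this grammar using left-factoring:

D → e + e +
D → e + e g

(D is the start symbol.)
Left-factoring transforms A → αβ₁ | αβ₂ into A → αA' and A' → β₁ | β₂
(α is the longest common prefix among the alternatives). Repeat until
no nonterminal has two alternatives with a common prefix.

Round 1: D has alternatives sharing prefix 'e + e'. Introduce D': D → e + e D'
  Add: D' → +
  Add: D' → g

No remaining common prefixes — done.

Resulting grammar:
D → e + e D'
D' → +
D' → g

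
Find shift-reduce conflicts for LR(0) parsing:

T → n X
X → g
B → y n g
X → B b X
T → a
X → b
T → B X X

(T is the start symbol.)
Augment with T' → T and build the canonical LR(0) collection (I0 = CLOSURE({[T' → . T]}), then GOTO on every symbol after a dot until no new states appear). It has 16 states:
  I0: { [B → . y n g], [T → . B X X], [T → . a], [T → . n X], [T' → . T] }  — shift
  I1: { [B → . y n g], [T → B . X X], [X → . B b X], [X → . b], [X → . g] }  — shift
  I2: { [T' → T .] }  — accept
  I3: { [T → a .] }  — reduce
  I4: { [B → . y n g], [T → n . X], [X → . B b X], [X → . b], [X → . g] }  — shift
  I5: { [B → y . n g] }  — shift
  I6: { [B → y n . g] }  — shift
  I7: { [B → y n g .] }  — reduce
  I8: { [X → B . b X] }  — shift
  I9: { [T → n X .] }  — reduce
  I10: { [X → b .] }  — reduce
  I11: { [X → g .] }  — reduce
  I12: { [B → . y n g], [X → . B b X], [X → . b], [X → . g], [X → B b . X] }  — shift
  I13: { [X → B b X .] }  — reduce
  I14: { [B → . y n g], [T → B X . X], [X → . B b X], [X → . b], [X → . g] }  — shift
  I15: { [T → B X X .] }  — reduce

No state contains both a complete item and a shift item.

Answer: No shift-reduce conflicts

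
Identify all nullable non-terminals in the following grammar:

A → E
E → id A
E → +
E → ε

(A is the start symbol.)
{ 'A', 'E' }

A non-terminal is nullable if it can derive ε (the empty string): either it has an ε-production, or it has a production whose right-hand side consists entirely of nullable non-terminals.

ε-productions: E → ε
So E is immediately nullable.
A → E: every symbol on the right is nullable, so A is nullable too.
Every non-terminal is now nullable.
Nullable = { 'A', 'E' }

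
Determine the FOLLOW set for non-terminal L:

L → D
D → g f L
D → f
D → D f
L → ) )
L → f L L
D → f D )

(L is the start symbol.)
To compute FOLLOW(L), find every occurrence of L on a right-hand side N → α L β: add FIRST(β) \ {ε}, and if β is empty or nullable also add FOLLOW(N). Iterate to a fixed point.

L is the start symbol, so $ ∈ FOLLOW(L).
In D → g f L: L is at the end, add FOLLOW(D)
In L → f L L: L is followed by L, add FIRST(L) \ {ε} = { ')', 'f', 'g' }
In L → f L L: L is at the end; this adds FOLLOW(L) to itself — nothing new

The FOLLOW sets referred to above (computed the same way, to a fixed point):
  FOLLOW(D) = { $, ')', 'f', 'g' }

Taking the union: FOLLOW(L) = { $, ')', 'f', 'g' }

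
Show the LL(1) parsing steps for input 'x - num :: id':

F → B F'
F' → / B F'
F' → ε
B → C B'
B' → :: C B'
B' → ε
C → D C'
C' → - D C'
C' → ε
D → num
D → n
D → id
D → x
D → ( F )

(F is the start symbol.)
Stack is shown with the top on the left.

Stack           Input            Action
---------------------------------------
F $             x - num :: id $  output F → B F'
B F' $          x - num :: id $  output B → C B'
C B' F' $       x - num :: id $  output C → D C'
D C' B' F' $    x - num :: id $  output D → x
x C' B' F' $    x - num :: id $  match 'x'
C' B' F' $      - num :: id $    output C' → - D C'
- D C' B' F' $  - num :: id $    match '-'
D C' B' F' $    num :: id $      output D → num
num C' B' F' $  num :: id $      match 'num'
C' B' F' $      :: id $          output C' → ε
B' F' $         :: id $          output B' → :: C B'
:: C B' F' $    :: id $          match '::'
C B' F' $       id $             output C → D C'
D C' B' F' $    id $             output D → id
id C' B' F' $   id $             match 'id'
C' B' F' $      $                output C' → ε
B' F' $         $                output B' → ε
F' $            $                output F' → ε
$               $                accept

The string is accepted.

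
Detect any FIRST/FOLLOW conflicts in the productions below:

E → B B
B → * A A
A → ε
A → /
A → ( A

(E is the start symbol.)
A FIRST/FOLLOW conflict occurs when a non-terminal N has a nullable alternative N → β (β ⇒* ε) and another alternative N → α with FIRST(α) ∩ FOLLOW(N) ≠ ∅: on such a lookahead the parser cannot decide between expanding α and letting N vanish via β.

Nullable non-terminals: A.

A: nullable alternative(s) A → ε; FOLLOW(A) = { $, '(', '*', '/' }
  A → ε: FIRST \ {ε} = { } — this is the only nullable alternative, skip
  A → /: FIRST \ {ε} = { '/' } — overlaps FOLLOW(A) on { '/' }: CONFLICT
  A → ( A: FIRST \ {ε} = { '(' } — overlaps FOLLOW(A) on { '(' }: CONFLICT

B, E have no nullable alternative, so no FIRST/FOLLOW check is needed there.

So the grammar has 2 FIRST/FOLLOW conflicts (marked CONFLICT above).

Answer: Yes. A → '/' with FOLLOW(A) on { '/' }; A → '(' A with FOLLOW(A) on { '(' }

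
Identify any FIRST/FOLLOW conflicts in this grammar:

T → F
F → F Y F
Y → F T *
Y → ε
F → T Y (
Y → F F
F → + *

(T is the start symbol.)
A FIRST/FOLLOW conflict occurs when a non-terminal N has a nullable alternative N → β (β ⇒* ε) and another alternative N → α with FIRST(α) ∩ FOLLOW(N) ≠ ∅: on such a lookahead the parser cannot decide between expanding α and letting N vanish via β.

Nullable non-terminals: Y.
FIRST sets used below: FIRST(F) = { '+' }

Y: nullable alternative(s) Y → ε; FOLLOW(Y) = { '(', '+' }
  Y → F T *: FIRST \ {ε} = { '+' } — overlaps FOLLOW(Y) on { '+' }: CONFLICT
  Y → ε: FIRST \ {ε} = { } — this is the only nullable alternative, skip
  Y → F F: FIRST \ {ε} = { '+' } — overlaps FOLLOW(Y) on { '+' }: CONFLICT

F, T have no nullable alternative, so no FIRST/FOLLOW check is needed there.

So the grammar has 2 FIRST/FOLLOW conflicts (marked CONFLICT above).

Answer: Yes. Y → F T '*' with FOLLOW(Y) on { '+' }; Y → F F with FOLLOW(Y) on { '+' }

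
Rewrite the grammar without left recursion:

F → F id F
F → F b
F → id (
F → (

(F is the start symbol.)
F → id ( F'
F → ( F'
F' → id F F'
F' → b F'
F' → ε

F is directly left-recursive. The standard transformation for
  A → A α₁ | ... | A α_m | β₁ | ... | β_n
is
  A  → β₁ A' | ... | β_n A'
  A' → α₁ A' | ... | α_m A' | ε

F → id ( becomes F → id ( F'
F → ( becomes F → ( F'
F → F id F becomes F' → id F F'
F → F b becomes F' → b F'
Add F' → ε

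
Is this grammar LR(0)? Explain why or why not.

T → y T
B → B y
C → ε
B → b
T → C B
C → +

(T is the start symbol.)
No. Shift-reduce conflict between [C → .] and [C → . +]

Augment with T' → T and build the canonical LR(0) collection (I0 = CLOSURE({[T' → . T]}), then GOTO on every symbol after a dot until no new states appear). It has 9 states:
  I0: { [C → . +], [C → .], [T → . C B], [T → . y T], [T' → . T] }  — shift, reduce
  I1: { [C → + .] }  — reduce
  I2: { [B → . B y], [B → . b], [T → C . B] }  — shift
  I3: { [T' → T .] }  — accept
  I4: { [C → . +], [C → .], [T → . C B], [T → . y T], [T → y . T] }  — shift, reduce
  I5: { [T → y T .] }  — reduce
  I6: { [B → B . y], [T → C B .] }  — shift, reduce
  I7: { [B → b .] }  — reduce
  I8: { [B → B y .] }  — reduce

Conflict in state I0:
  Shift-reduce conflict between [C → .] and [C → . +]
So the grammar is NOT LR(0).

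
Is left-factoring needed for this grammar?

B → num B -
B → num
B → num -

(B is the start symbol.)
Yes, B has productions with common prefix 'num'

Left-factoring is needed when two productions for the same non-terminal
share a common prefix on the right-hand side.

Productions for B:
  B → num B -
  B → num
  B → num -

Found common prefix 'num' in productions for B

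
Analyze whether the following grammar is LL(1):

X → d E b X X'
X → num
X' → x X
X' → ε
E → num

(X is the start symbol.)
No. Predict set conflict for X': { 'x' }

A grammar is LL(1) if for each non-terminal N with multiple productions, the predict sets of those productions are pairwise disjoint, where PREDICT(N → α) = (FIRST(α) \ {ε}) ∪ (FOLLOW(N) if α ⇒* ε).

Relevant sets:
  FOLLOW(X') = { $, 'x' }

For X:
  PREDICT(X → d E b X X') = { 'd' }
  PREDICT(X → num) = { 'num' }
For X':
  PREDICT(X' → x X) = { 'x' }
  PREDICT(X' → ε) = { $, 'x' }
E has a single production, so nothing to check there.

Conflict found: Predict set conflict for X': { 'x' }
The grammar is NOT LL(1).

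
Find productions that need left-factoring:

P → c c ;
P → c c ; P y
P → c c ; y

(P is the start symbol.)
Yes, P has productions with common prefix 'c c ;'

Left-factoring is needed when two productions for the same non-terminal
share a common prefix on the right-hand side.

Productions for P:
  P → c c ;
  P → c c ; P y
  P → c c ; y

Found common prefix 'c c ;' in productions for P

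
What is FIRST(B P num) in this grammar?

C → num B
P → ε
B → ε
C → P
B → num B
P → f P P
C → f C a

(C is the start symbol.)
{ 'f', 'num' }

FIRST sets of the non-terminals involved (from the grammar, by fixed-point iteration):
  FIRST(B) = { 'num', ε }
  FIRST(P) = { 'f', ε }

To compute FIRST(B P num), process the symbols left to right:
Symbol B is a non-terminal. Add FIRST(B) \ {ε} = { 'num' }
B is nullable (ε ∈ FIRST(B)), continue to the next symbol.
Symbol P is a non-terminal. Add FIRST(P) \ {ε} = { 'f' }
P is nullable (ε ∈ FIRST(P)), continue to the next symbol.
Symbol num is a terminal. Add 'num' and stop.
FIRST(B P num) = { 'f', 'num' }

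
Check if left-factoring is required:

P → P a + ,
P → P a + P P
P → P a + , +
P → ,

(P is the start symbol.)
Left-factoring is needed when two productions for the same non-terminal
share a common prefix on the right-hand side.

Productions for P:
  P → P a + ,
  P → P a + P P
  P → P a + , +
  P → ,

Found common prefix 'P a +' in productions for P

Answer: Yes, P has productions with common prefix 'P a +'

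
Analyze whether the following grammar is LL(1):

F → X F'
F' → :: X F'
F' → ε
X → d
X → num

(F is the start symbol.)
A grammar is LL(1) if for each non-terminal N with multiple productions, the predict sets of those productions are pairwise disjoint, where PREDICT(N → α) = (FIRST(α) \ {ε}) ∪ (FOLLOW(N) if α ⇒* ε).

Relevant sets:
  FOLLOW(F') = { $ }

For F':
  PREDICT(F' → :: X F') = { '::' }
  PREDICT(F' → ε) = { $ }
For X:
  PREDICT(X → d) = { 'd' }
  PREDICT(X → num) = { 'num' }
F has a single production, so nothing to check there.

All predict sets are disjoint. The grammar IS LL(1).

Answer: Yes, the grammar is LL(1).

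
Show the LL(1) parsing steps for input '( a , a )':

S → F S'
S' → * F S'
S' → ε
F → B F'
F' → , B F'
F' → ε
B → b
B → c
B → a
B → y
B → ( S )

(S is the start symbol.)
LL(1) parsing maintains a stack (initially the start symbol over $) and the input. At each step: if the stack top is a terminal, match it against the current input token; if it is a non-terminal N, replace it with the RHS of M[N, lookahead] (the unique production whose predict set contains the lookahead).

Stack is shown with the top on the left.

Stack                Input        Action
----------------------------------------
S $                  ( a , a ) $  output S → F S'
F S' $               ( a , a ) $  output F → B F'
B F' S' $            ( a , a ) $  output B → ( S )
( S ) F' S' $        ( a , a ) $  match '('
S ) F' S' $          a , a ) $    output S → F S'
F S' ) F' S' $       a , a ) $    output F → B F'
B F' S' ) F' S' $    a , a ) $    output B → a
a F' S' ) F' S' $    a , a ) $    match 'a'
F' S' ) F' S' $      , a ) $      output F' → , B F'
, B F' S' ) F' S' $  , a ) $      match ','
B F' S' ) F' S' $    a ) $        output B → a
a F' S' ) F' S' $    a ) $        match 'a'
F' S' ) F' S' $      ) $          output F' → ε
S' ) F' S' $         ) $          output S' → ε
) F' S' $            ) $          match ')'
F' S' $              $            output F' → ε
S' $                 $            output S' → ε
$                    $            accept

The string is accepted.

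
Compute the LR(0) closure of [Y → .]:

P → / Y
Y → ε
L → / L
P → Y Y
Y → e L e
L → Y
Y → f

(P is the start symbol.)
Start with: [Y → .]
The dot is at the end, so nothing is added.

CLOSURE = { [Y → .] }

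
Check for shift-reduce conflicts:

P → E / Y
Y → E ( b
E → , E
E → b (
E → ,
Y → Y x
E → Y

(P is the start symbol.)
Yes — I1: [E → , .] vs [E → . ,]; I4: [E → Y .] vs [Y → Y . x]; I11: [E → Y .] vs [Y → Y . x]; I13: [E → , E .] vs [Y → E . ( b]

A shift-reduce conflict occurs when an LR(0) state has both:
  - a complete (reduce) item [A → α .] (dot at the end), and
  - a shift item [B → β . c γ] (dot before a terminal).

Augment with P' → P and build the canonical LR(0) collection (I0 = CLOSURE({[P' → . P]}), then GOTO on every symbol after a dot until no new states appear). It has 14 states:
  I0: { [E → . , E], [E → . ,], [E → . Y], [E → . b (], [P → . E / Y], [P' → . P], [Y → . E ( b], [Y → . Y x] }  — shift
  I1: { [E → , . E], [E → , .], [E → . , E], [E → . ,], [E → . Y], [E → . b (], [Y → . E ( b], [Y → . Y x] }  — shift, reduce
  I2: { [P → E . / Y], [Y → E . ( b] }  — shift
  I3: { [P' → P .] }  — accept
  I4: { [E → Y .], [Y → Y . x] }  — shift, reduce
  I5: { [E → b . (] }  — shift
  I6: { [E → b ( .] }  — reduce
  I7: { [Y → Y x .] }  — reduce
  I8: { [Y → E ( . b] }  — shift
  I9: { [E → . , E], [E → . ,], [E → . Y], [E → . b (], [P → E / . Y], [Y → . E ( b], [Y → . Y x] }  — shift
  I10: { [Y → E . ( b] }  — shift
  I11: { [E → Y .], [P → E / Y .], [Y → Y . x] }  — shift, 2 reduces
  I12: { [Y → E ( b .] }  — reduce
  I13: { [E → , E .], [Y → E . ( b] }  — shift, reduce

I1 contains reduce item [E → , .] and shift items [E → . ,], [E → . , E], [E → . b (] — shift-reduce conflict.
I4 contains reduce item [E → Y .] and shift item [Y → Y . x] — shift-reduce conflict.
I11 contains reduce items [E → Y .], [P → E / Y .] and shift item [Y → Y . x] — shift-reduce conflict.
I13 contains reduce item [E → , E .] and shift item [Y → E . ( b] — shift-reduce conflict.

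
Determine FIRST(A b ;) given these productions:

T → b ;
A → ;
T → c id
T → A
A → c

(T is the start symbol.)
{ ';', 'c' }

FIRST sets of the non-terminals involved (from the grammar, by fixed-point iteration):
  FIRST(A) = { ';', 'c' }

To compute FIRST(A b ;), process the symbols left to right:
Symbol A is a non-terminal. Add FIRST(A) \ {ε} = { ';', 'c' }
A is not nullable (ε ∉ FIRST(A)), so stop here.
FIRST(A b ;) = { ';', 'c' }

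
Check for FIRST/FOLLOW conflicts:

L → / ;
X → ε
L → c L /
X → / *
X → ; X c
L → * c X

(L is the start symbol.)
Yes. X → '/' '*' with FOLLOW(X) on { '/' }

A FIRST/FOLLOW conflict occurs when a non-terminal N has a nullable alternative N → β (β ⇒* ε) and another alternative N → α with FIRST(α) ∩ FOLLOW(N) ≠ ∅: on such a lookahead the parser cannot decide between expanding α and letting N vanish via β.

Nullable non-terminals: X.

X: nullable alternative(s) X → ε; FOLLOW(X) = { $, '/', 'c' }
  X → ε: FIRST \ {ε} = { } — this is the only nullable alternative, skip
  X → / *: FIRST \ {ε} = { '/' } — overlaps FOLLOW(X) on { '/' }: CONFLICT
  X → ; X c: FIRST \ {ε} = { ';' } — disjoint from FOLLOW(X)

L has no nullable alternative, so no FIRST/FOLLOW check is needed there.

So the grammar has 1 FIRST/FOLLOW conflict (marked CONFLICT above).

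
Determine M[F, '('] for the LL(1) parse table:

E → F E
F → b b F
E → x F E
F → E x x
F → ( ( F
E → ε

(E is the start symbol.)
F → E x x, F → ( ( F

To find M[F, '('], we find productions for F where '(' is in the predict set (PREDICT(N → α) = (FIRST(α) \ {ε}) ∪ (FOLLOW(N) if α ⇒* ε)).

Relevant sets:
  FIRST(E) = { '(', 'b', 'x', ε }

F → b b F: PREDICT = { 'b' }
F → E x x: PREDICT = { '(', 'b', 'x' }
  '(' is in predict set, so this production goes in M[F, '(']
F → ( ( F: PREDICT = { '(' }
  '(' is in predict set, so this production goes in M[F, '(']

M[F, '('] = F → E x x, F → ( ( F  (a multiply-defined cell — the grammar is not LL(1))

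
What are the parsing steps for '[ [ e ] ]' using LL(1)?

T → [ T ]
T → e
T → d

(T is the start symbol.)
LL(1) parsing maintains a stack (initially the start symbol over $) and the input. At each step: if the stack top is a terminal, match it against the current input token; if it is a non-terminal N, replace it with the RHS of M[N, lookahead] (the unique production whose predict set contains the lookahead).

Stack is shown with the top on the left.

Stack      Input        Action
------------------------------
T $        [ [ e ] ] $  output T → [ T ]
[ T ] $    [ [ e ] ] $  match '['
T ] $      [ e ] ] $    output T → [ T ]
[ T ] ] $  [ e ] ] $    match '['
T ] ] $    e ] ] $      output T → e
e ] ] $    e ] ] $      match 'e'
] ] $      ] ] $        match ']'
] $        ] $          match ']'
$          $            accept

The string is accepted.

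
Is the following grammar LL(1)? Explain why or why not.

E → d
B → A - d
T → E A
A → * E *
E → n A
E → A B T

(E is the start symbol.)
A grammar is LL(1) if for each non-terminal N with multiple productions, the predict sets of those productions are pairwise disjoint, where PREDICT(N → α) = (FIRST(α) \ {ε}) ∪ (FOLLOW(N) if α ⇒* ε).

Relevant sets:
  FIRST(A) = { '*' }

For E:
  PREDICT(E → d) = { 'd' }
  PREDICT(E → n A) = { 'n' }
  PREDICT(E → A B T) = { '*' }
B, T, A have a single production, so nothing to check there.

All predict sets are disjoint. The grammar IS LL(1).

Answer: Yes, the grammar is LL(1).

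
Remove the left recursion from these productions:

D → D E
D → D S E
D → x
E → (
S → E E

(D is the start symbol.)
D → x D'
D' → E D'
D' → S E D'
D' → ε
E → (
S → E E

D is directly left-recursive. The standard transformation for
  A → A α₁ | ... | A α_m | β₁ | ... | β_n
is
  A  → β₁ A' | ... | β_n A'
  A' → α₁ A' | ... | α_m A' | ε

D → x becomes D → x D'
D → D E becomes D' → E D'
D → D S E becomes D' → S E D'
Add D' → ε

Productions for other non-terminals are unchanged:
  E → (
  S → E E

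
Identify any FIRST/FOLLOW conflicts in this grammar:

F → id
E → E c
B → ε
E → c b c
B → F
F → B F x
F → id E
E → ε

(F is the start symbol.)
A FIRST/FOLLOW conflict occurs when a non-terminal N has a nullable alternative N → β (β ⇒* ε) and another alternative N → α with FIRST(α) ∩ FOLLOW(N) ≠ ∅: on such a lookahead the parser cannot decide between expanding α and letting N vanish via β.

Nullable non-terminals: B, E.
FIRST sets used below: FIRST(F) = { 'id' }, FIRST(E) = { 'c', ε }

B: nullable alternative(s) B → ε; FOLLOW(B) = { 'id' }
  B → ε: FIRST \ {ε} = { } — this is the only nullable alternative, skip
  B → F: FIRST \ {ε} = { 'id' } — overlaps FOLLOW(B) on { 'id' }: CONFLICT

E: nullable alternative(s) E → ε; FOLLOW(E) = { $, 'c', 'id', 'x' }
  E → E c: FIRST \ {ε} = { 'c' } — overlaps FOLLOW(E) on { 'c' }: CONFLICT
  E → c b c: FIRST \ {ε} = { 'c' } — overlaps FOLLOW(E) on { 'c' }: CONFLICT
  E → ε: FIRST \ {ε} = { } — this is the only nullable alternative, skip

F has no nullable alternative, so no FIRST/FOLLOW check is needed there.

So the grammar has 3 FIRST/FOLLOW conflicts (marked CONFLICT above).

Answer: Yes. E → E c with FOLLOW(E) on { 'c' }; E → c b c with FOLLOW(E) on { 'c' }; B → F with FOLLOW(B) on { 'id' }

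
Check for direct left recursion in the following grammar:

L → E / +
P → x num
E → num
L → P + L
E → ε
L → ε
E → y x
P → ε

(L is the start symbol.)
No direct left recursion

L → E / +: starts with E
P → x num: starts with x
E → num: starts with num
L → P + L: starts with P
E → ε: starts with ε
L → ε: starts with ε
E → y x: starts with y
P → ε: starts with ε

No direct left recursion found.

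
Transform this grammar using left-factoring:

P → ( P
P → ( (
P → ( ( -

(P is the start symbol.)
Left-factoring transforms A → αβ₁ | αβ₂ into A → αA' and A' → β₁ | β₂
(α is the longest common prefix among the alternatives). Repeat until
no nonterminal has two alternatives with a common prefix.

Round 1: P has alternatives sharing prefix '('. Introduce P': P → ( P'
  Add: P' → P
  Add: P' → (
  Add: P' → ( -

Round 2: P' has alternatives sharing prefix '('. Introduce P'': P' → ( P''
  Add: P'' → ε
  Add: P'' → -

No remaining common prefixes — done.

Resulting grammar:
P → ( P'
P' → P
P' → ( P''
P'' → ε
P'' → -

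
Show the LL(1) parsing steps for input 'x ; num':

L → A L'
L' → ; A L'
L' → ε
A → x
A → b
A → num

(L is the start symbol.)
LL(1) parsing maintains a stack (initially the start symbol over $) and the input. At each step: if the stack top is a terminal, match it against the current input token; if it is a non-terminal N, replace it with the RHS of M[N, lookahead] (the unique production whose predict set contains the lookahead).

Stack is shown with the top on the left.

Stack     Input      Action
---------------------------
L $       x ; num $  output L → A L'
A L' $    x ; num $  output A → x
x L' $    x ; num $  match 'x'
L' $      ; num $    output L' → ; A L'
; A L' $  ; num $    match ';'
A L' $    num $      output A → num
num L' $  num $      match 'num'
L' $      $          output L' → ε
$         $          accept

The string is accepted.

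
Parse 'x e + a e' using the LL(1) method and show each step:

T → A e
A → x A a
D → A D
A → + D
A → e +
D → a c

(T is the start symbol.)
LL(1) parsing maintains a stack (initially the start symbol over $) and the input. At each step: if the stack top is a terminal, match it against the current input token; if it is a non-terminal N, replace it with the RHS of M[N, lookahead] (the unique production whose predict set contains the lookahead).

Stack is shown with the top on the left.

Stack      Input        Action
------------------------------
T $        x e + a e $  output T → A e
A e $      x e + a e $  output A → x A a
x A a e $  x e + a e $  match 'x'
A a e $    e + a e $    output A → e +
e + a e $  e + a e $    match 'e'
+ a e $    + a e $      match '+'
a e $      a e $        match 'a'
e $        e $          match 'e'
$          $            accept

The string is accepted.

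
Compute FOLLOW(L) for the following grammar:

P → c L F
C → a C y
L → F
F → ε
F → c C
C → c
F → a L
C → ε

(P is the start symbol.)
{ $, 'a', 'c' }

To compute FOLLOW(L), find every occurrence of L on a right-hand side N → α L β: add FIRST(β) \ {ε}, and if β is empty or nullable also add FOLLOW(N). Iterate to a fixed point.

In P → c L F: L is followed by F, add FIRST(F) \ {ε} = { 'a', 'c' }
  F is nullable, so also add FOLLOW(P)
In F → a L: L is at the end, add FOLLOW(F)

The FOLLOW sets referred to above (computed the same way, to a fixed point):
  FOLLOW(P) = { $ }
  FOLLOW(F) = { $, 'a', 'c' }

Taking the union: FOLLOW(L) = { $, 'a', 'c' }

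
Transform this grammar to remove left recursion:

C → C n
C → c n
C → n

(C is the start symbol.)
C is directly left-recursive. The standard transformation for
  A → A α₁ | ... | A α_m | β₁ | ... | β_n
is
  A  → β₁ A' | ... | β_n A'
  A' → α₁ A' | ... | α_m A' | ε

C → c n becomes C → c n C'
C → n becomes C → n C'
C → C n becomes C' → n C'
Add C' → ε

Resulting grammar:
C → c n C'
C → n C'
C' → n C'
C' → ε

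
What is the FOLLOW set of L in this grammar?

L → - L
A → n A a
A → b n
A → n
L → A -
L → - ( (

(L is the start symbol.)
L is the start symbol, so $ ∈ FOLLOW(L).
In L → - L: L is at the end; this adds FOLLOW(L) to itself — nothing new

Taking the union: FOLLOW(L) = { $ }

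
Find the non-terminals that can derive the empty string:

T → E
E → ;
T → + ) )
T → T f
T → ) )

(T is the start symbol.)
None

A non-terminal is nullable if it can derive ε (the empty string): either it has an ε-production, or it has a production whose right-hand side consists entirely of nullable non-terminals.

There are no ε-productions, so no non-terminal can derive ε.
No non-terminals are nullable.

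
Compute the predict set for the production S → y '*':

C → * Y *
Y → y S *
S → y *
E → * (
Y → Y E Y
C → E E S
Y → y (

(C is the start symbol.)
{ 'y' }

PREDICT(S → y '*') = (FIRST(RHS) \ {ε}) ∪ (FOLLOW(S) if ε ∈ FIRST(RHS), i.e. RHS ⇒* ε)
FIRST(y '*') = { 'y' }
ε ∉ FIRST(y '*'), so FOLLOW(S) is not added.
PREDICT(S → y '*') = { 'y' }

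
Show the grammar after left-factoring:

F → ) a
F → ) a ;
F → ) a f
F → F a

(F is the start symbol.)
F → ) a F'
F' → ε
F' → ;
F' → f
F → F a

Left-factoring transforms A → αβ₁ | αβ₂ into A → αA' and A' → β₁ | β₂
(α is the longest common prefix among the alternatives). Repeat until
no nonterminal has two alternatives with a common prefix.

Round 1: F has alternatives sharing prefix ') a'. Introduce F': F → ) a F'
  Add: F' → ε
  Add: F' → ;
  Add: F' → f

No remaining common prefixes — done.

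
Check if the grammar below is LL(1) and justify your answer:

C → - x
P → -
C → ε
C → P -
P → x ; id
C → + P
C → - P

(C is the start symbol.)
No. Predict set conflict for C: { '-' }

Relevant sets:
  FIRST(P) = { '-', 'x' }
  FOLLOW(C) = { $ }

For C:
  PREDICT(C → '-' x) = { '-' }
  PREDICT(C → ε) = { $ }
  PREDICT(C → P '-') = { '-', 'x' }
  PREDICT(C → '+' P) = { '+' }
  PREDICT(C → '-' P) = { '-' }
For P:
  PREDICT(P → '-') = { '-' }
  PREDICT(P → x ';' id) = { 'x' }

Conflict found: Predict set conflict for C: { '-' }
The grammar is NOT LL(1).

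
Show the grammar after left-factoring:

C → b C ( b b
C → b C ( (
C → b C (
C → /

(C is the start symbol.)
C → b C ( C'
C' → b b
C' → (
C' → ε
C → /

Left-factoring transforms A → αβ₁ | αβ₂ into A → αA' and A' → β₁ | β₂
(α is the longest common prefix among the alternatives). Repeat until
no nonterminal has two alternatives with a common prefix.

Round 1: C has alternatives sharing prefix 'b C ('. Introduce C': C → b C ( C'
  Add: C' → b b
  Add: C' → (
  Add: C' → ε

No remaining common prefixes — done.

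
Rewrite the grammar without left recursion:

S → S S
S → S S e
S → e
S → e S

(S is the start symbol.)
S is directly left-recursive. The standard transformation for
  A → A α₁ | ... | A α_m | β₁ | ... | β_n
is
  A  → β₁ A' | ... | β_n A'
  A' → α₁ A' | ... | α_m A' | ε

S → e becomes S → e S'
S → e S becomes S → e S S'
S → S S becomes S' → S S'
S → S S e becomes S' → S e S'
Add S' → ε

Resulting grammar:
S → e S'
S → e S S'
S' → S S'
S' → S e S'
S' → ε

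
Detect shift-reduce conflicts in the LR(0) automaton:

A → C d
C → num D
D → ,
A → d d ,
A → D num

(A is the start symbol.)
No shift-reduce conflicts

A shift-reduce conflict occurs when an LR(0) state has both:
  - a complete (reduce) item [A → α .] (dot at the end), and
  - a shift item [B → β . c γ] (dot before a terminal).

Augment with A' → A and build the canonical LR(0) collection (I0 = CLOSURE({[A' → . A]}), then GOTO on every symbol after a dot until no new states appear). It has 12 states:
  I0: { [A → . C d], [A → . D num], [A → . d d ,], [A' → . A], [C → . num D], [D → . ,] }  — shift
  I1: { [D → , .] }  — reduce
  I2: { [A' → A .] }  — accept
  I3: { [A → C . d] }  — shift
  I4: { [A → D . num] }  — shift
  I5: { [A → d . d ,] }  — shift
  I6: { [C → num . D], [D → . ,] }  — shift
  I7: { [C → num D .] }  — reduce
  I8: { [A → d d . ,] }  — shift
  I9: { [A → d d , .] }  — reduce
  I10: { [A → D num .] }  — reduce
  I11: { [A → C d .] }  — reduce

No state contains both a complete item and a shift item.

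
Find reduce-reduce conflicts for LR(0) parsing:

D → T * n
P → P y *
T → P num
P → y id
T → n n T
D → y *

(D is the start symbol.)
A reduce-reduce conflict occurs when an LR(0) state has two complete items [A → α .] and [B → β .] — both call for a reduction, and with no lookahead the parser cannot choose between them.

Augment with D' → D and build the canonical LR(0) collection (I0 = CLOSURE({[D' → . D]}), then GOTO on every symbol after a dot until no new states appear). It has 16 states:
  I0: { [D → . T * n], [D → . y *], [D' → . D], [P → . P y *], [P → . y id], [T → . P num], [T → . n n T] }  — shift
  I1: { [D' → D .] }  — accept
  I2: { [P → P . y *], [T → P . num] }  — shift
  I3: { [D → T . * n] }  — shift
  I4: { [T → n . n T] }  — shift
  I5: { [D → y . *], [P → y . id] }  — shift
  I6: { [D → y * .] }  — reduce
  I7: { [P → y id .] }  — reduce
  I8: { [P → . P y *], [P → . y id], [T → . P num], [T → . n n T], [T → n n . T] }  — shift
  I9: { [T → n n T .] }  — reduce
  I10: { [P → y . id] }  — shift
  I11: { [D → T * . n] }  — shift
  I12: { [D → T * n .] }  — reduce
  I13: { [T → P num .] }  — reduce
  I14: { [P → P y . *] }  — shift
  I15: { [P → P y * .] }  — reduce

No state contains more than one complete item.

Answer: No reduce-reduce conflicts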